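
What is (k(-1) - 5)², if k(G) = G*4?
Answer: 81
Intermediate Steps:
k(G) = 4*G
(k(-1) - 5)² = (4*(-1) - 5)² = (-4 - 5)² = (-9)² = 81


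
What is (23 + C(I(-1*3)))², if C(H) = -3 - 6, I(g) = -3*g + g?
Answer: 196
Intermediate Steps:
I(g) = -2*g
C(H) = -9
(23 + C(I(-1*3)))² = (23 - 9)² = 14² = 196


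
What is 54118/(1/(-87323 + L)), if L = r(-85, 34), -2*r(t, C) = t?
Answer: -4723446099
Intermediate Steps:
r(t, C) = -t/2
L = 85/2 (L = -½*(-85) = 85/2 ≈ 42.500)
54118/(1/(-87323 + L)) = 54118/(1/(-87323 + 85/2)) = 54118/(1/(-174561/2)) = 54118/(-2/174561) = 54118*(-174561/2) = -4723446099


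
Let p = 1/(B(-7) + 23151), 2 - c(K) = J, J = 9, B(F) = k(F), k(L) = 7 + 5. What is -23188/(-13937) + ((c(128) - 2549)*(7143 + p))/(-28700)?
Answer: 1279080845026/2005413935 ≈ 637.81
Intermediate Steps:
k(L) = 12
B(F) = 12
c(K) = -7 (c(K) = 2 - 1*9 = 2 - 9 = -7)
p = 1/23163 (p = 1/(12 + 23151) = 1/23163 ≈ 4.3172e-5)
-23188/(-13937) + ((c(128) - 2549)*(7143 + p))/(-28700) = -23188/(-13937) + ((-7 - 2549)*(7143 + 1/23163))/(-28700) = -23188*(-1/13937) - 2556*165453310/23163*(-1/28700) = 2108/1267 - 140966220120/7721*(-1/28700) = 2108/1267 + 7048311006/11079635 = 1279080845026/2005413935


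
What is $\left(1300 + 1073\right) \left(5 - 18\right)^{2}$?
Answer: $401037$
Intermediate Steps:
$\left(1300 + 1073\right) \left(5 - 18\right)^{2} = 2373 \left(-13\right)^{2} = 2373 \cdot 169 = 401037$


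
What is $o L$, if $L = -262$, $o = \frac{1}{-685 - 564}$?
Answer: $\frac{262}{1249} \approx 0.20977$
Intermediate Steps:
$o = - \frac{1}{1249}$ ($o = \frac{1}{-1249} = - \frac{1}{1249} \approx -0.00080064$)
$o L = \left(- \frac{1}{1249}\right) \left(-262\right) = \frac{262}{1249}$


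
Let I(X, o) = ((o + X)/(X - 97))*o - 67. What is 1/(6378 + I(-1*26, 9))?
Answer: 41/258802 ≈ 0.00015842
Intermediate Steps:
I(X, o) = -67 + o*(X + o)/(-97 + X) (I(X, o) = ((X + o)/(-97 + X))*o - 67 = o*(X + o)/(-97 + X) - 67 = -67 + o*(X + o)/(-97 + X))
1/(6378 + I(-1*26, 9)) = 1/(6378 + (6499 + 9**2 - (-67)*26 - 1*26*9)/(-97 - 1*26)) = 1/(6378 + (6499 + 81 - 67*(-26) - 26*9)/(-97 - 26)) = 1/(6378 + (6499 + 81 + 1742 - 234)/(-123)) = 1/(6378 - 1/123*8088) = 1/(6378 - 2696/41) = 1/(258802/41) = 41/258802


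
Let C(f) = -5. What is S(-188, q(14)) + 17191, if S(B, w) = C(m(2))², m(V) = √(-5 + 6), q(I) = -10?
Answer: 17216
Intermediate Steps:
m(V) = 1 (m(V) = √1 = 1)
S(B, w) = 25 (S(B, w) = (-5)² = 25)
S(-188, q(14)) + 17191 = 25 + 17191 = 17216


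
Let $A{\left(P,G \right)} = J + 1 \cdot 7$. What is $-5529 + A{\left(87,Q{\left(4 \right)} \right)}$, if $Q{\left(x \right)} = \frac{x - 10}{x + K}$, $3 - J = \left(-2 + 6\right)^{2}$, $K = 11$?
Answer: $-5535$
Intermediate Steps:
$J = -13$ ($J = 3 - \left(-2 + 6\right)^{2} = 3 - 4^{2} = 3 - 16 = -13$)
$Q{\left(x \right)} = \frac{-10 + x}{11 + x}$ ($Q{\left(x \right)} = \frac{x - 10}{x + 11} = \frac{-10 + x}{11 + x}$)
$A{\left(P,G \right)} = -6$ ($A{\left(P,G \right)} = -13 + 1 \cdot 7 = -13 + 7 = -6$)
$-5529 + A{\left(87,Q{\left(4 \right)} \right)} = -5529 - 6 = -5535$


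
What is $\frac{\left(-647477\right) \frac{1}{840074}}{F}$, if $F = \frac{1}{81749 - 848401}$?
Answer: $\frac{248194768502}{420037} \approx 5.9089 \cdot 10^{5}$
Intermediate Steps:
$F = - \frac{1}{766652}$ ($F = \frac{1}{-766652} = - \frac{1}{766652} \approx -1.3044 \cdot 10^{-6}$)
$\frac{\left(-647477\right) \frac{1}{840074}}{F} = \frac{\left(-647477\right) \frac{1}{840074}}{- \frac{1}{766652}} = \left(-647477\right) \frac{1}{840074} \left(-766652\right) = \left(- \frac{647477}{840074}\right) \left(-766652\right) = \frac{248194768502}{420037}$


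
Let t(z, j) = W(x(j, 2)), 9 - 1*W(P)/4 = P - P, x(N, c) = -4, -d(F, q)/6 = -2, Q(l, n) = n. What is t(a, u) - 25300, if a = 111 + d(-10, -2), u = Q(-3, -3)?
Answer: -25264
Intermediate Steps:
u = -3
d(F, q) = 12 (d(F, q) = -6*(-2) = 12)
W(P) = 36 (W(P) = 36 - 4*(P - P) = 36 - 4*0 = 36 + 0 = 36)
a = 123 (a = 111 + 12 = 123)
t(z, j) = 36
t(a, u) - 25300 = 36 - 25300 = -25264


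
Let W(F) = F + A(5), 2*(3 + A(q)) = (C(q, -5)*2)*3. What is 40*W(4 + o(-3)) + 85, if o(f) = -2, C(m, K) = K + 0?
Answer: -555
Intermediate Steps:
C(m, K) = K
A(q) = -18 (A(q) = -3 + (-5*2*3)/2 = -3 + (-10*3)/2 = -3 + (½)*(-30) = -3 - 15 = -18)
W(F) = -18 + F (W(F) = F - 18 = -18 + F)
40*W(4 + o(-3)) + 85 = 40*(-18 + (4 - 2)) + 85 = 40*(-18 + 2) + 85 = 40*(-16) + 85 = -640 + 85 = -555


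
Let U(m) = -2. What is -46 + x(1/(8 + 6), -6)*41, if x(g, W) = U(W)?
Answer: -128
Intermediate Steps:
x(g, W) = -2
-46 + x(1/(8 + 6), -6)*41 = -46 - 2*41 = -46 - 82 = -128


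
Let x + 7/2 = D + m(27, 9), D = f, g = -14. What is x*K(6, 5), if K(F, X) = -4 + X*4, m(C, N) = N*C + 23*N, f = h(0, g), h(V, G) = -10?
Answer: 6984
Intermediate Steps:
f = -10
D = -10
m(C, N) = 23*N + C*N (m(C, N) = C*N + 23*N = 23*N + C*N)
x = 873/2 (x = -7/2 + (-10 + 9*(23 + 27)) = -7/2 + (-10 + 9*50) = -7/2 + (-10 + 450) = -7/2 + 440 = 873/2 ≈ 436.50)
K(F, X) = -4 + 4*X
x*K(6, 5) = 873*(-4 + 4*5)/2 = 873*(-4 + 20)/2 = (873/2)*16 = 6984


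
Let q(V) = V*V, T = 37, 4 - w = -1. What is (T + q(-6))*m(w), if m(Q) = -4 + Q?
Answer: 73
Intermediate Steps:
w = 5 (w = 4 - 1*(-1) = 4 + 1 = 5)
q(V) = V²
(T + q(-6))*m(w) = (37 + (-6)²)*(-4 + 5) = (37 + 36)*1 = 73*1 = 73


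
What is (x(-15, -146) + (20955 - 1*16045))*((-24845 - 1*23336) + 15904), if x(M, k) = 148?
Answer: -163257066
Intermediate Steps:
(x(-15, -146) + (20955 - 1*16045))*((-24845 - 1*23336) + 15904) = (148 + (20955 - 1*16045))*((-24845 - 1*23336) + 15904) = (148 + (20955 - 16045))*((-24845 - 23336) + 15904) = (148 + 4910)*(-48181 + 15904) = 5058*(-32277) = -163257066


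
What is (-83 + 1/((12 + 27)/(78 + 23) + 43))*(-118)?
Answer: 21452695/2191 ≈ 9791.3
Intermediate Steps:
(-83 + 1/((12 + 27)/(78 + 23) + 43))*(-118) = (-83 + 1/(39/101 + 43))*(-118) = (-83 + 1/(4382/101))*(-118) = (-83 + 101/4382)*(-118) = -363605/4382*(-118) = 21452695/2191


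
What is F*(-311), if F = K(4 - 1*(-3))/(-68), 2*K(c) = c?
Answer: 2177/136 ≈ 16.007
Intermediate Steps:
K(c) = c/2
F = -7/136 (F = ((4 - 1*(-3))/2)/(-68) = ((4 + 3)/2)*(-1/68) = ((½)*7)*(-1/68) = (7/2)*(-1/68) = -7/136 ≈ -0.051471)
F*(-311) = -7/136*(-311) = 2177/136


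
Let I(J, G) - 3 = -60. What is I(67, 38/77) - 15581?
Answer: -15638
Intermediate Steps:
I(J, G) = -57 (I(J, G) = 3 - 60 = -57)
I(67, 38/77) - 15581 = -57 - 15581 = -15638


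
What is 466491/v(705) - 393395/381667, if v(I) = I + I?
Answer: 59163177849/179383490 ≈ 329.81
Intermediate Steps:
v(I) = 2*I
466491/v(705) - 393395/381667 = 466491/((2*705)) - 393395/381667 = 466491/1410 - 393395*1/381667 = 466491*(1/1410) - 393395/381667 = 155497/470 - 393395/381667 = 59163177849/179383490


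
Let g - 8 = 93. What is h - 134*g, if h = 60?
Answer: -13474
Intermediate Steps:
g = 101 (g = 8 + 93 = 101)
h - 134*g = 60 - 134*101 = 60 - 13534 = -13474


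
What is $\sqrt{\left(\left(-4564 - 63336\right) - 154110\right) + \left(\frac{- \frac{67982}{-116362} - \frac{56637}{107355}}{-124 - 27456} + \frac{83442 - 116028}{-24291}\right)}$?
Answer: $\frac{i \sqrt{119980627688532191206564556326125213783}}{23247197675430855} \approx 471.18 i$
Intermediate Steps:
$\sqrt{\left(\left(-4564 - 63336\right) - 154110\right) + \left(\frac{- \frac{67982}{-116362} - \frac{56637}{107355}}{-124 - 27456} + \frac{83442 - 116028}{-24291}\right)} = \sqrt{\left(-67900 - 154110\right) + \left(\frac{\left(-67982\right) \left(- \frac{1}{116362}\right) - \frac{18879}{35785}}{-124 - 27456} + \left(83442 - 116028\right) \left(- \frac{1}{24291}\right)\right)} = \sqrt{-222010 + \left(\frac{\frac{33991}{58181} - \frac{18879}{35785}}{-27580} - - \frac{10862}{8097}\right)} = \sqrt{-222010 + \left(\frac{117968836}{2082007085} \left(- \frac{1}{27580}\right) + \frac{10862}{8097}\right)} = \sqrt{-222010 + \left(- \frac{29492209}{14355438851075} + \frac{10862}{8097}\right)} = \sqrt{-222010 + \frac{155928538001960377}{116235988377154275}} = \sqrt{- \frac{25805395851074018632373}{116235988377154275}} = \frac{i \sqrt{119980627688532191206564556326125213783}}{23247197675430855}$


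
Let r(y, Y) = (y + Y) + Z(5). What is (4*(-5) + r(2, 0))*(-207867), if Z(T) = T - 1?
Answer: 2910138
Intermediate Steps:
Z(T) = -1 + T
r(y, Y) = 4 + Y + y (r(y, Y) = (y + Y) + (-1 + 5) = (Y + y) + 4 = 4 + Y + y)
(4*(-5) + r(2, 0))*(-207867) = (4*(-5) + (4 + 0 + 2))*(-207867) = (-20 + 6)*(-207867) = -14*(-207867) = 2910138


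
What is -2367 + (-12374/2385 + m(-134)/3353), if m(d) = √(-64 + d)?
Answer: -5657669/2385 + 3*I*√22/3353 ≈ -2372.2 + 0.0041966*I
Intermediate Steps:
-2367 + (-12374/2385 + m(-134)/3353) = -2367 + (-12374/2385 + √(-64 - 134)/3353) = -2367 + (-12374*1/2385 + √(-198)*(1/3353)) = -2367 + (-12374/2385 + (3*I*√22)*(1/3353)) = -2367 + (-12374/2385 + 3*I*√22/3353) = -5657669/2385 + 3*I*√22/3353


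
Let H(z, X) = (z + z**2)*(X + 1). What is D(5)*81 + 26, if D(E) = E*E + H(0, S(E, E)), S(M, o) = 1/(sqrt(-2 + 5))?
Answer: 2051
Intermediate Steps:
S(M, o) = sqrt(3)/3 (S(M, o) = 1/(sqrt(3)) = sqrt(3)/3)
H(z, X) = (1 + X)*(z + z**2) (H(z, X) = (z + z**2)*(1 + X) = (1 + X)*(z + z**2))
D(E) = E**2 (D(E) = E*E + 0*(1 + sqrt(3)/3 + 0 + (sqrt(3)/3)*0) = E**2 + 0*(1 + sqrt(3)/3 + 0 + 0) = E**2 + 0*(1 + sqrt(3)/3) = E**2 + 0 = E**2)
D(5)*81 + 26 = 5**2*81 + 26 = 25*81 + 26 = 2025 + 26 = 2051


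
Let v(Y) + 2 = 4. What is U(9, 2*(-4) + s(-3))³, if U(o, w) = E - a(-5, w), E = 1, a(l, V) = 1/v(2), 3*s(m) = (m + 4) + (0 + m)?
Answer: ⅛ ≈ 0.12500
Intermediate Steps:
v(Y) = 2 (v(Y) = -2 + 4 = 2)
s(m) = 4/3 + 2*m/3 (s(m) = ((m + 4) + (0 + m))/3 = ((4 + m) + m)/3 = (4 + 2*m)/3 = 4/3 + 2*m/3)
a(l, V) = ½ (a(l, V) = 1/2 = ½)
U(o, w) = ½ (U(o, w) = 1 - 1*½ = 1 - ½ = ½)
U(9, 2*(-4) + s(-3))³ = (½)³ = ⅛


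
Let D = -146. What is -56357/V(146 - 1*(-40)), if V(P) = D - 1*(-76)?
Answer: 8051/10 ≈ 805.10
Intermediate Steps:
V(P) = -70 (V(P) = -146 - 1*(-76) = -146 + 76 = -70)
-56357/V(146 - 1*(-40)) = -56357/(-70) = -56357*(-1/70) = 8051/10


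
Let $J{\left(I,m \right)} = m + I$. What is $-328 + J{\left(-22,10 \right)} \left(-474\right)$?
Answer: $5360$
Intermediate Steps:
$J{\left(I,m \right)} = I + m$
$-328 + J{\left(-22,10 \right)} \left(-474\right) = -328 + \left(-22 + 10\right) \left(-474\right) = -328 - -5688 = -328 + 5688 = 5360$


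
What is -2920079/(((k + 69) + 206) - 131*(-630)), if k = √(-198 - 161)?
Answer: -241797141595/6856668384 + 2920079*I*√359/6856668384 ≈ -35.265 + 0.0080692*I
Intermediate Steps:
k = I*√359 (k = √(-359) = I*√359 ≈ 18.947*I)
-2920079/(((k + 69) + 206) - 131*(-630)) = -2920079/(((I*√359 + 69) + 206) - 131*(-630)) = -2920079/(((69 + I*√359) + 206) + 82530) = -2920079/((275 + I*√359) + 82530) = -2920079/(82805 + I*√359)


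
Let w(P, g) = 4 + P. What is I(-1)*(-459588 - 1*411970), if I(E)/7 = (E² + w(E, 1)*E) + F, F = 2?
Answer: 0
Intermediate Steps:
I(E) = 14 + 7*E² + 7*E*(4 + E) (I(E) = 7*((E² + (4 + E)*E) + 2) = 7*((E² + E*(4 + E)) + 2) = 7*(2 + E² + E*(4 + E)) = 14 + 7*E² + 7*E*(4 + E))
I(-1)*(-459588 - 1*411970) = (14 + 14*(-1)² + 28*(-1))*(-459588 - 1*411970) = (14 + 14*1 - 28)*(-459588 - 411970) = (14 + 14 - 28)*(-871558) = 0*(-871558) = 0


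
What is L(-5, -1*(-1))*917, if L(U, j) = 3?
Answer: 2751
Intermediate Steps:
L(-5, -1*(-1))*917 = 3*917 = 2751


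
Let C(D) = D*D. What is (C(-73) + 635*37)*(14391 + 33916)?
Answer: 1392400968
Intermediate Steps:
C(D) = D**2
(C(-73) + 635*37)*(14391 + 33916) = ((-73)**2 + 635*37)*(14391 + 33916) = (5329 + 23495)*48307 = 28824*48307 = 1392400968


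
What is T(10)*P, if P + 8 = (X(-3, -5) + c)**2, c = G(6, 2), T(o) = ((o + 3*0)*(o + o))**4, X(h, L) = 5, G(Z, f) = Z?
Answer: 180800000000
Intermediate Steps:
T(o) = 16*o**8 (T(o) = ((o + 0)*(2*o))**4 = (o*(2*o))**4 = (2*o**2)**4 = 16*o**8)
c = 6
P = 113 (P = -8 + (5 + 6)**2 = -8 + 11**2 = -8 + 121 = 113)
T(10)*P = (16*10**8)*113 = (16*100000000)*113 = 1600000000*113 = 180800000000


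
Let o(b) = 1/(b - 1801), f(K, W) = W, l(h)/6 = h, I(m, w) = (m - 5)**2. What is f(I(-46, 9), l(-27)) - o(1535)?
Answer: -43091/266 ≈ -162.00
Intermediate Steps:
I(m, w) = (-5 + m)**2
l(h) = 6*h
o(b) = 1/(-1801 + b)
f(I(-46, 9), l(-27)) - o(1535) = 6*(-27) - 1/(-1801 + 1535) = -162 - 1/(-266) = -162 - 1*(-1/266) = -162 + 1/266 = -43091/266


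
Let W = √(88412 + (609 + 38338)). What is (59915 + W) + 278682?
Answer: 338597 + 3*√14151 ≈ 3.3895e+5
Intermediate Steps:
W = 3*√14151 (W = √(88412 + 38947) = √127359 = 3*√14151 ≈ 356.87)
(59915 + W) + 278682 = (59915 + 3*√14151) + 278682 = 338597 + 3*√14151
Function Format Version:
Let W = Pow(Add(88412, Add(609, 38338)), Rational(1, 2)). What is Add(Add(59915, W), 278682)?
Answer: Add(338597, Mul(3, Pow(14151, Rational(1, 2)))) ≈ 3.3895e+5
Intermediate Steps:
W = Mul(3, Pow(14151, Rational(1, 2))) (W = Pow(Add(88412, 38947), Rational(1, 2)) = Pow(127359, Rational(1, 2)) = Mul(3, Pow(14151, Rational(1, 2))) ≈ 356.87)
Add(Add(59915, W), 278682) = Add(Add(59915, Mul(3, Pow(14151, Rational(1, 2)))), 278682) = Add(338597, Mul(3, Pow(14151, Rational(1, 2))))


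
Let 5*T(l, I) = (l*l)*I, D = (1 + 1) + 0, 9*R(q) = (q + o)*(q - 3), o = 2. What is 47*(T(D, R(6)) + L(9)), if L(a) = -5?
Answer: -2021/15 ≈ -134.73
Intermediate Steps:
R(q) = (-3 + q)*(2 + q)/9 (R(q) = ((q + 2)*(q - 3))/9 = ((2 + q)*(-3 + q))/9 = ((-3 + q)*(2 + q))/9 = (-3 + q)*(2 + q)/9)
D = 2 (D = 2 + 0 = 2)
T(l, I) = I*l**2/5 (T(l, I) = ((l*l)*I)/5 = (l**2*I)/5 = (I*l**2)/5 = I*l**2/5)
47*(T(D, R(6)) + L(9)) = 47*((1/5)*(-2/3 - 1/9*6 + (1/9)*6**2)*2**2 - 5) = 47*((1/5)*(-2/3 - 2/3 + (1/9)*36)*4 - 5) = 47*((1/5)*(-2/3 - 2/3 + 4)*4 - 5) = 47*((1/5)*(8/3)*4 - 5) = 47*(32/15 - 5) = 47*(-43/15) = -2021/15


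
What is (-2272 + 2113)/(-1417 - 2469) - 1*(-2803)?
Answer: 10892617/3886 ≈ 2803.0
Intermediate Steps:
(-2272 + 2113)/(-1417 - 2469) - 1*(-2803) = -159/(-3886) + 2803 = -159*(-1/3886) + 2803 = 159/3886 + 2803 = 10892617/3886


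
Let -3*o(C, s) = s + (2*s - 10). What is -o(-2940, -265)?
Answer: -805/3 ≈ -268.33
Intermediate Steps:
o(C, s) = 10/3 - s (o(C, s) = -(s + (2*s - 10))/3 = -(s + (-10 + 2*s))/3 = -(-10 + 3*s)/3 = 10/3 - s)
-o(-2940, -265) = -(10/3 - 1*(-265)) = -(10/3 + 265) = -1*805/3 = -805/3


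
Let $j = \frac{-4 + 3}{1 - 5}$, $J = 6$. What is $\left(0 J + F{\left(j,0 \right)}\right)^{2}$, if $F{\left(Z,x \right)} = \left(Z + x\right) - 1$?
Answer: $\frac{9}{16} \approx 0.5625$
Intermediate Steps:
$j = \frac{1}{4}$ ($j = - \frac{1}{-4} = \left(-1\right) \left(- \frac{1}{4}\right) = \frac{1}{4} \approx 0.25$)
$F{\left(Z,x \right)} = -1 + Z + x$
$\left(0 J + F{\left(j,0 \right)}\right)^{2} = \left(0 \cdot 6 + \left(-1 + \frac{1}{4} + 0\right)\right)^{2} = \left(0 - \frac{3}{4}\right)^{2} = \left(- \frac{3}{4}\right)^{2} = \frac{9}{16}$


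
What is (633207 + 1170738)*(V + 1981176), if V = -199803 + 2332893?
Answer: 7421909579370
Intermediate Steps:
V = 2133090
(633207 + 1170738)*(V + 1981176) = (633207 + 1170738)*(2133090 + 1981176) = 1803945*4114266 = 7421909579370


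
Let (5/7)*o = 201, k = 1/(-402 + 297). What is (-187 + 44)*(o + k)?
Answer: -4225078/105 ≈ -40239.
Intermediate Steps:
k = -1/105 (k = 1/(-105) = -1/105 ≈ -0.0095238)
o = 1407/5 (o = (7/5)*201 = 1407/5 ≈ 281.40)
(-187 + 44)*(o + k) = (-187 + 44)*(1407/5 - 1/105) = -143*29546/105 = -4225078/105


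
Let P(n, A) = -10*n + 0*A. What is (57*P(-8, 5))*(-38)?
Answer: -173280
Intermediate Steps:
P(n, A) = -10*n (P(n, A) = -10*n + 0 = -10*n)
(57*P(-8, 5))*(-38) = (57*(-10*(-8)))*(-38) = (57*80)*(-38) = 4560*(-38) = -173280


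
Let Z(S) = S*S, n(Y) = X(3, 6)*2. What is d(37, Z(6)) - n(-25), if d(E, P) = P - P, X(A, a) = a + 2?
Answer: -16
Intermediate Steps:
X(A, a) = 2 + a
n(Y) = 16 (n(Y) = (2 + 6)*2 = 8*2 = 16)
Z(S) = S**2
d(E, P) = 0
d(37, Z(6)) - n(-25) = 0 - 1*16 = 0 - 16 = -16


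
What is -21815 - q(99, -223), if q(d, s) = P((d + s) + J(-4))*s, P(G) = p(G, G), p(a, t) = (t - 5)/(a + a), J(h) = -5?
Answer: -2799194/129 ≈ -21699.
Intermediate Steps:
p(a, t) = (-5 + t)/(2*a) (p(a, t) = (-5 + t)/((2*a)) = (-5 + t)*(1/(2*a)) = (-5 + t)/(2*a))
P(G) = (-5 + G)/(2*G)
q(d, s) = s*(-10 + d + s)/(2*(-5 + d + s)) (q(d, s) = ((-5 + ((d + s) - 5))/(2*((d + s) - 5)))*s = ((-5 + (-5 + d + s))/(2*(-5 + d + s)))*s = ((-10 + d + s)/(2*(-5 + d + s)))*s = s*(-10 + d + s)/(2*(-5 + d + s)))
-21815 - q(99, -223) = -21815 - (-223)*(-10 + 99 - 223)/(2*(-5 + 99 - 223)) = -21815 - (-223)*(-134)/(2*(-129)) = -21815 - (-223)*(-1)*(-134)/(2*129) = -21815 - 1*(-14941/129) = -21815 + 14941/129 = -2799194/129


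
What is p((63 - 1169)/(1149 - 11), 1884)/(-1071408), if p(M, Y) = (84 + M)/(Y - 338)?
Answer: -2779/55440574176 ≈ -5.0126e-8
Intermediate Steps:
p(M, Y) = (84 + M)/(-338 + Y)
p((63 - 1169)/(1149 - 11), 1884)/(-1071408) = ((84 + (63 - 1169)/(1149 - 11))/(-338 + 1884))/(-1071408) = ((84 - 1106/1138)/1546)*(-1/1071408) = ((84 - 1106*1/1138)/1546)*(-1/1071408) = ((84 - 553/569)/1546)*(-1/1071408) = ((1/1546)*(47243/569))*(-1/1071408) = (47243/879674)*(-1/1071408) = -2779/55440574176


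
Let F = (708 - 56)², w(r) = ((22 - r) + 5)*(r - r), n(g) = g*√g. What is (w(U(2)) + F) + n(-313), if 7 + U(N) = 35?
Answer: 425104 - 313*I*√313 ≈ 4.251e+5 - 5537.5*I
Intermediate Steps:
U(N) = 28 (U(N) = -7 + 35 = 28)
n(g) = g^(3/2)
w(r) = 0 (w(r) = (27 - r)*0 = 0)
F = 425104 (F = 652² = 425104)
(w(U(2)) + F) + n(-313) = (0 + 425104) + (-313)^(3/2) = 425104 - 313*I*√313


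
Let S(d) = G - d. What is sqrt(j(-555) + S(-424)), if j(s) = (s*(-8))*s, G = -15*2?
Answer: I*sqrt(2463806) ≈ 1569.7*I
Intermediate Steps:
G = -30
S(d) = -30 - d
j(s) = -8*s**2 (j(s) = (-8*s)*s = -8*s**2)
sqrt(j(-555) + S(-424)) = sqrt(-8*(-555)**2 + (-30 - 1*(-424))) = sqrt(-8*308025 + (-30 + 424)) = sqrt(-2464200 + 394) = sqrt(-2463806) = I*sqrt(2463806)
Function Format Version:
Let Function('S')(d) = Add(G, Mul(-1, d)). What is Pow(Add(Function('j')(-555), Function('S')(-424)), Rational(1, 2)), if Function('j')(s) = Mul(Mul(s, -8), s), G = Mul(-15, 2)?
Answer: Mul(I, Pow(2463806, Rational(1, 2))) ≈ Mul(1569.7, I)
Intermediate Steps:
G = -30
Function('S')(d) = Add(-30, Mul(-1, d))
Function('j')(s) = Mul(-8, Pow(s, 2)) (Function('j')(s) = Mul(Mul(-8, s), s) = Mul(-8, Pow(s, 2)))
Pow(Add(Function('j')(-555), Function('S')(-424)), Rational(1, 2)) = Pow(Add(Mul(-8, Pow(-555, 2)), Add(-30, Mul(-1, -424))), Rational(1, 2)) = Pow(Add(Mul(-8, 308025), Add(-30, 424)), Rational(1, 2)) = Pow(Add(-2464200, 394), Rational(1, 2)) = Pow(-2463806, Rational(1, 2)) = Mul(I, Pow(2463806, Rational(1, 2)))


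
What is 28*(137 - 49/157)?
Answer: 600880/157 ≈ 3827.3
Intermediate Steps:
28*(137 - 49/157) = 28*(21460/157) = 600880/157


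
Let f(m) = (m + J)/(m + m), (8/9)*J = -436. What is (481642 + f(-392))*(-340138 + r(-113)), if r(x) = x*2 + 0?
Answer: -64262120479311/392 ≈ -1.6393e+11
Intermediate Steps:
J = -981/2 (J = (9/8)*(-436) = -981/2 ≈ -490.50)
f(m) = (-981/2 + m)/(2*m) (f(m) = (m - 981/2)/(m + m) = (-981/2 + m)/((2*m)) = (-981/2 + m)*(1/(2*m)) = (-981/2 + m)/(2*m))
r(x) = 2*x (r(x) = 2*x + 0 = 2*x)
(481642 + f(-392))*(-340138 + r(-113)) = (481642 + (¼)*(-981 + 2*(-392))/(-392))*(-340138 + 2*(-113)) = (481642 + (¼)*(-1/392)*(-981 - 784))*(-340138 - 226) = (481642 + (¼)*(-1/392)*(-1765))*(-340364) = (481642 + 1765/1568)*(-340364) = (755216421/1568)*(-340364) = -64262120479311/392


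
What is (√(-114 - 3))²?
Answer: -117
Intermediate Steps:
(√(-114 - 3))² = (√(-117))² = (3*I*√13)² = -117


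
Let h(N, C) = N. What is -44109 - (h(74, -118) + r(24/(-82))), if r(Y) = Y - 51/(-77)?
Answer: -139486898/3157 ≈ -44183.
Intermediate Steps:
r(Y) = 51/77 + Y (r(Y) = Y - 51*(-1)/77 = Y - 1*(-51/77) = Y + 51/77 = 51/77 + Y)
-44109 - (h(74, -118) + r(24/(-82))) = -44109 - (74 + (51/77 + 24/(-82))) = -44109 - (74 + (51/77 + 24*(-1/82))) = -44109 - (74 + (51/77 - 12/41)) = -44109 - (74 + 1167/3157) = -44109 - 1*234785/3157 = -44109 - 234785/3157 = -139486898/3157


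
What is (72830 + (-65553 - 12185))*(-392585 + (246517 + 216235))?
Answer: -344379636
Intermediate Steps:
(72830 + (-65553 - 12185))*(-392585 + (246517 + 216235)) = (72830 - 77738)*(-392585 + 462752) = -4908*70167 = -344379636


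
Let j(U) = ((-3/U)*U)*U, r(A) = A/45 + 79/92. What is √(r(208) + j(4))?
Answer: I*√3103735/690 ≈ 2.5532*I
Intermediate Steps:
r(A) = 79/92 + A/45 (r(A) = A*(1/45) + 79*(1/92) = A/45 + 79/92 = 79/92 + A/45)
j(U) = -3*U
√(r(208) + j(4)) = √((79/92 + (1/45)*208) - 3*4) = √((79/92 + 208/45) - 12) = √(22691/4140 - 12) = √(-26989/4140) = I*√3103735/690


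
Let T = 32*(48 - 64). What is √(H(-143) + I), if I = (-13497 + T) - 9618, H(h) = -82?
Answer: I*√23709 ≈ 153.98*I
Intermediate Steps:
T = -512 (T = 32*(-16) = -512)
I = -23627 (I = (-13497 - 512) - 9618 = -14009 - 9618 = -23627)
√(H(-143) + I) = √(-82 - 23627) = √(-23709) = I*√23709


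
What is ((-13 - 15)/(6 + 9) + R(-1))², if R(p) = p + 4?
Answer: 289/225 ≈ 1.2844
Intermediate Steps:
R(p) = 4 + p
((-13 - 15)/(6 + 9) + R(-1))² = ((-13 - 15)/(6 + 9) + (4 - 1))² = (-28/15 + 3)² = (17/15)² = 289/225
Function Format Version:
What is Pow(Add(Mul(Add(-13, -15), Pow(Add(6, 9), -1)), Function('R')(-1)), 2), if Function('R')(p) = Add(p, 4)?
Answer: Rational(289, 225) ≈ 1.2844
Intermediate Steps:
Function('R')(p) = Add(4, p)
Pow(Add(Mul(Add(-13, -15), Pow(Add(6, 9), -1)), Function('R')(-1)), 2) = Pow(Add(Mul(Add(-13, -15), Pow(Add(6, 9), -1)), Add(4, -1)), 2) = Pow(Add(Mul(-28, Pow(15, -1)), 3), 2) = Pow(Add(Mul(-28, Rational(1, 15)), 3), 2) = Pow(Add(Rational(-28, 15), 3), 2) = Pow(Rational(17, 15), 2) = Rational(289, 225)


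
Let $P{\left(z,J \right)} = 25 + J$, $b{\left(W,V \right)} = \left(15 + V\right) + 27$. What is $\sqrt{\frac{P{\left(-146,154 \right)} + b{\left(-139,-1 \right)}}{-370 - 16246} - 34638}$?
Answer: $\frac{i \sqrt{597703719278}}{4154} \approx 186.11 i$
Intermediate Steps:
$b{\left(W,V \right)} = 42 + V$
$\sqrt{\frac{P{\left(-146,154 \right)} + b{\left(-139,-1 \right)}}{-370 - 16246} - 34638} = \sqrt{\frac{\left(25 + 154\right) + \left(42 - 1\right)}{-370 - 16246} - 34638} = \sqrt{\frac{179 + 41}{-16616} - 34638} = \sqrt{220 \left(- \frac{1}{16616}\right) - 34638} = \sqrt{- \frac{55}{4154} - 34638} = \sqrt{- \frac{143886307}{4154}} = \frac{i \sqrt{597703719278}}{4154}$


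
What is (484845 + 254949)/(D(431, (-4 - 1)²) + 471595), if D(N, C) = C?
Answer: 369897/235810 ≈ 1.5686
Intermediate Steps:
(484845 + 254949)/(D(431, (-4 - 1)²) + 471595) = (484845 + 254949)/((-4 - 1)² + 471595) = 739794/((-5)² + 471595) = 739794/(25 + 471595) = 739794/471620 = 739794*(1/471620) = 369897/235810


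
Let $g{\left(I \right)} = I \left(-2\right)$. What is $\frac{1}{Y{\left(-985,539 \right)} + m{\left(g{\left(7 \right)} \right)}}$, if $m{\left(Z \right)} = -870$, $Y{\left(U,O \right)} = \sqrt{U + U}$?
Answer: $- \frac{87}{75887} - \frac{i \sqrt{1970}}{758870} \approx -0.0011464 - 5.8488 \cdot 10^{-5} i$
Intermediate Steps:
$g{\left(I \right)} = - 2 I$
$Y{\left(U,O \right)} = \sqrt{2} \sqrt{U}$ ($Y{\left(U,O \right)} = \sqrt{2 U} = \sqrt{2} \sqrt{U}$)
$\frac{1}{Y{\left(-985,539 \right)} + m{\left(g{\left(7 \right)} \right)}} = \frac{1}{\sqrt{2} \sqrt{-985} - 870} = \frac{1}{\sqrt{2} i \sqrt{985} - 870} = \frac{1}{i \sqrt{1970} - 870} = \frac{1}{-870 + i \sqrt{1970}}$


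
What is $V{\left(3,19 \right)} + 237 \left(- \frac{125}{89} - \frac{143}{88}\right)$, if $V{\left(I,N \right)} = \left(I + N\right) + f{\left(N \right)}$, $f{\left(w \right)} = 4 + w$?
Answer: $- \frac{479169}{712} \approx -672.99$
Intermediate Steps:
$V{\left(I,N \right)} = 4 + I + 2 N$ ($V{\left(I,N \right)} = \left(I + N\right) + \left(4 + N\right) = 4 + I + 2 N$)
$V{\left(3,19 \right)} + 237 \left(- \frac{125}{89} - \frac{143}{88}\right) = \left(4 + 3 + 2 \cdot 19\right) + 237 \left(- \frac{125}{89} - \frac{143}{88}\right) = \left(4 + 3 + 38\right) + 237 \left(\left(-125\right) \frac{1}{89} - \frac{13}{8}\right) = 45 + 237 \left(- \frac{125}{89} - \frac{13}{8}\right) = 45 + 237 \left(- \frac{2157}{712}\right) = 45 - \frac{511209}{712} = - \frac{479169}{712}$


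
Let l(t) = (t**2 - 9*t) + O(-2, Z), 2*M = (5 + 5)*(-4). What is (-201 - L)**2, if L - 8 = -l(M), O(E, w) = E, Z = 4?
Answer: 136161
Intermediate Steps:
M = -20 (M = ((5 + 5)*(-4))/2 = (10*(-4))/2 = (1/2)*(-40) = -20)
l(t) = -2 + t**2 - 9*t (l(t) = (t**2 - 9*t) - 2 = -2 + t**2 - 9*t)
L = -570 (L = 8 - (-2 + (-20)**2 - 9*(-20)) = 8 - (-2 + 400 + 180) = 8 - 1*578 = 8 - 578 = -570)
(-201 - L)**2 = (-201 - 1*(-570))**2 = (-201 + 570)**2 = 369**2 = 136161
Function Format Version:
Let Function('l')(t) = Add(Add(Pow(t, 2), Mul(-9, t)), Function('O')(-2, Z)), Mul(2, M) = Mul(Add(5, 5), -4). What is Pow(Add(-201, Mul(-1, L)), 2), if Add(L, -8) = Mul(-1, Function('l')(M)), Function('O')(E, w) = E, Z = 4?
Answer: 136161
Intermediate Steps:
M = -20 (M = Mul(Rational(1, 2), Mul(Add(5, 5), -4)) = Mul(Rational(1, 2), Mul(10, -4)) = Mul(Rational(1, 2), -40) = -20)
Function('l')(t) = Add(-2, Pow(t, 2), Mul(-9, t)) (Function('l')(t) = Add(Add(Pow(t, 2), Mul(-9, t)), -2) = Add(-2, Pow(t, 2), Mul(-9, t)))
L = -570 (L = Add(8, Mul(-1, Add(-2, Pow(-20, 2), Mul(-9, -20)))) = Add(8, Mul(-1, Add(-2, 400, 180))) = Add(8, Mul(-1, 578)) = Add(8, -578) = -570)
Pow(Add(-201, Mul(-1, L)), 2) = Pow(Add(-201, Mul(-1, -570)), 2) = Pow(Add(-201, 570), 2) = Pow(369, 2) = 136161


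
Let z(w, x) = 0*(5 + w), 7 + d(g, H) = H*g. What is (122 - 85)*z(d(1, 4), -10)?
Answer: 0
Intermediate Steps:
d(g, H) = -7 + H*g
z(w, x) = 0
(122 - 85)*z(d(1, 4), -10) = (122 - 85)*0 = 37*0 = 0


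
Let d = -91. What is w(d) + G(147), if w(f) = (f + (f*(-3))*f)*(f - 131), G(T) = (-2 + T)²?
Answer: 5556373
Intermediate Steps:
w(f) = (-131 + f)*(f - 3*f²) (w(f) = (f + (-3*f)*f)*(-131 + f) = (f - 3*f²)*(-131 + f) = (-131 + f)*(f - 3*f²))
w(d) + G(147) = -91*(-131 - 3*(-91)² + 394*(-91)) + (-2 + 147)² = -91*(-131 - 3*8281 - 35854) + 145² = -91*(-131 - 24843 - 35854) + 21025 = -91*(-60828) + 21025 = 5535348 + 21025 = 5556373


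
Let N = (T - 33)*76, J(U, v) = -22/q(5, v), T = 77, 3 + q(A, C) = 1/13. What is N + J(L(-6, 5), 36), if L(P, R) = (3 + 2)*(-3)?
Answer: 63679/19 ≈ 3351.5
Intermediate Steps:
q(A, C) = -38/13 (q(A, C) = -3 + 1/13 = -38/13)
L(P, R) = -15 (L(P, R) = 5*(-3) = -15)
J(U, v) = 143/19 (J(U, v) = -22/(-38/13) = -22*(-13/38) = 143/19)
N = 3344 (N = (77 - 33)*76 = 44*76 = 3344)
N + J(L(-6, 5), 36) = 3344 + 143/19 = 63679/19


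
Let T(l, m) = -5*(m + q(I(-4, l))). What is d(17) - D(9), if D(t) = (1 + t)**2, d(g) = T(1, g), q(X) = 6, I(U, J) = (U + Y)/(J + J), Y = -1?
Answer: -215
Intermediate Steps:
I(U, J) = (-1 + U)/(2*J) (I(U, J) = (U - 1)/(J + J) = (-1 + U)/((2*J)) = (-1 + U)*(1/(2*J)) = (-1 + U)/(2*J))
T(l, m) = -30 - 5*m (T(l, m) = -5*(m + 6) = -5*(6 + m) = -30 - 5*m)
d(g) = -30 - 5*g
d(17) - D(9) = (-30 - 5*17) - (1 + 9)**2 = (-30 - 85) - 1*10**2 = -115 - 1*100 = -115 - 100 = -215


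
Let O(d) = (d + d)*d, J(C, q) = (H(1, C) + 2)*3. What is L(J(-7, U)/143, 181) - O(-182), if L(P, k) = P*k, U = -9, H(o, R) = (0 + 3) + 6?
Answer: -860681/13 ≈ -66206.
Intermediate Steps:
H(o, R) = 9 (H(o, R) = 3 + 6 = 9)
J(C, q) = 33 (J(C, q) = (9 + 2)*3 = 11*3 = 33)
O(d) = 2*d² (O(d) = (2*d)*d = 2*d²)
L(J(-7, U)/143, 181) - O(-182) = (33/143)*181 - 2*(-182)² = (33*(1/143))*181 - 2*33124 = (3/13)*181 - 1*66248 = 543/13 - 66248 = -860681/13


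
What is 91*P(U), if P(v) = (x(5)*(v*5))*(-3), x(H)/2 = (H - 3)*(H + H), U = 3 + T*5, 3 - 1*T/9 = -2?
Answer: -12448800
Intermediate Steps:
T = 45 (T = 27 - 9*(-2) = 27 + 18 = 45)
U = 228 (U = 3 + 45*5 = 3 + 225 = 228)
x(H) = 4*H*(-3 + H) (x(H) = 2*((H - 3)*(H + H)) = 2*((-3 + H)*(2*H)) = 2*(2*H*(-3 + H)) = 4*H*(-3 + H))
P(v) = -600*v (P(v) = ((4*5*(-3 + 5))*(v*5))*(-3) = ((4*5*2)*(5*v))*(-3) = (40*(5*v))*(-3) = (200*v)*(-3) = -600*v)
91*P(U) = 91*(-600*228) = 91*(-136800) = -12448800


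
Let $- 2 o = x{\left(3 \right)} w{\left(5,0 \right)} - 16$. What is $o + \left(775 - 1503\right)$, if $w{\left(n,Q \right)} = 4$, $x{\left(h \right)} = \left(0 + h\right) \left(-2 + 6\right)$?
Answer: $-744$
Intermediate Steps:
$x{\left(h \right)} = 4 h$ ($x{\left(h \right)} = h 4 = 4 h$)
$o = -16$ ($o = - \frac{4 \cdot 3 \cdot 4 - 16}{2} = - \frac{12 \cdot 4 - 16}{2} = - \frac{48 - 16}{2} = \left(- \frac{1}{2}\right) 32 = -16$)
$o + \left(775 - 1503\right) = -16 + \left(775 - 1503\right) = -16 - 728 = -744$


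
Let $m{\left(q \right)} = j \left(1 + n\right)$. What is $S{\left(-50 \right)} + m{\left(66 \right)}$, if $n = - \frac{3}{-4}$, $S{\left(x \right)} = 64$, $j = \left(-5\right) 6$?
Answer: $\frac{23}{2} \approx 11.5$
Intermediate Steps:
$j = -30$
$n = \frac{3}{4}$ ($n = \left(-3\right) \left(- \frac{1}{4}\right) = \frac{3}{4} \approx 0.75$)
$m{\left(q \right)} = - \frac{105}{2}$ ($m{\left(q \right)} = - 30 \left(1 + \frac{3}{4}\right) = \left(-30\right) \frac{7}{4} = - \frac{105}{2}$)
$S{\left(-50 \right)} + m{\left(66 \right)} = 64 - \frac{105}{2} = \frac{23}{2}$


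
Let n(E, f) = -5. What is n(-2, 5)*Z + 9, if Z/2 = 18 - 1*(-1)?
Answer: -181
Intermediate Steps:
Z = 38 (Z = 2*(18 - 1*(-1)) = 2*(18 + 1) = 2*19 = 38)
n(-2, 5)*Z + 9 = -5*38 + 9 = -190 + 9 = -181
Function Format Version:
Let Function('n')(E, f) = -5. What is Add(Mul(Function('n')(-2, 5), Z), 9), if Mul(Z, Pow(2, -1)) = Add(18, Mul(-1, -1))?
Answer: -181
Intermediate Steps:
Z = 38 (Z = Mul(2, Add(18, Mul(-1, -1))) = Mul(2, Add(18, 1)) = Mul(2, 19) = 38)
Add(Mul(Function('n')(-2, 5), Z), 9) = Add(Mul(-5, 38), 9) = Add(-190, 9) = -181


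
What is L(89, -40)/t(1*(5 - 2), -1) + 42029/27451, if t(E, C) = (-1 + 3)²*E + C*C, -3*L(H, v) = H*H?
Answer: -215800240/1070589 ≈ -201.57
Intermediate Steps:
L(H, v) = -H²/3 (L(H, v) = -H*H/3 = -H²/3)
t(E, C) = C² + 4*E (t(E, C) = 2²*E + C² = 4*E + C² = C² + 4*E)
L(89, -40)/t(1*(5 - 2), -1) + 42029/27451 = (-⅓*89²)/((-1)² + 4*(1*(5 - 2))) + 42029/27451 = (-⅓*7921)/(1 + 4*(1*3)) + 42029*(1/27451) = -7921/(3*(1 + 4*3)) + 42029/27451 = -7921/(3*(1 + 12)) + 42029/27451 = -7921/3/13 + 42029/27451 = -7921/3*1/13 + 42029/27451 = -7921/39 + 42029/27451 = -215800240/1070589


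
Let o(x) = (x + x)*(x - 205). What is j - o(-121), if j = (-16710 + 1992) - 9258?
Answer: -102868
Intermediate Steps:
o(x) = 2*x*(-205 + x) (o(x) = (2*x)*(-205 + x) = 2*x*(-205 + x))
j = -23976 (j = -14718 - 9258 = -23976)
j - o(-121) = -23976 - 2*(-121)*(-205 - 121) = -23976 - 2*(-121)*(-326) = -23976 - 1*78892 = -23976 - 78892 = -102868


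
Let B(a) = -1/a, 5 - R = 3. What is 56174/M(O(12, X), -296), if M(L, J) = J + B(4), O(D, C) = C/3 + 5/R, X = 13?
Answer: -224696/1185 ≈ -189.62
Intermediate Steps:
R = 2 (R = 5 - 1*3 = 5 - 3 = 2)
O(D, C) = 5/2 + C/3 (O(D, C) = C/3 + 5/2 = 5/2 + C/3)
M(L, J) = -¼ + J (M(L, J) = J - 1/4 = J - 1*¼ = J - ¼ = -¼ + J)
56174/M(O(12, X), -296) = 56174/(-¼ - 296) = 56174/(-1185/4) = 56174*(-4/1185) = -224696/1185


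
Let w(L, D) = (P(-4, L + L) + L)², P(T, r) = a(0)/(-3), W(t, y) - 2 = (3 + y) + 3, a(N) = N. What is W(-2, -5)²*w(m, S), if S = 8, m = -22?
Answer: 4356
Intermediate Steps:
W(t, y) = 8 + y (W(t, y) = 2 + ((3 + y) + 3) = 2 + (6 + y) = 8 + y)
P(T, r) = 0 (P(T, r) = 0/(-3) = 0*(-⅓) = 0)
w(L, D) = L² (w(L, D) = (0 + L)² = L²)
W(-2, -5)²*w(m, S) = (8 - 5)²*(-22)² = 3²*484 = 9*484 = 4356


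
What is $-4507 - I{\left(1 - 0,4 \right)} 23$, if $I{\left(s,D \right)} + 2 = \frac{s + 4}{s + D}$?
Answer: $-4484$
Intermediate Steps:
$I{\left(s,D \right)} = -2 + \frac{4 + s}{D + s}$ ($I{\left(s,D \right)} = -2 + \frac{s + 4}{s + D} = -2 + \frac{4 + s}{D + s}$)
$-4507 - I{\left(1 - 0,4 \right)} 23 = -4507 - \frac{4 - \left(1 - 0\right) - 8}{4 + \left(1 - 0\right)} 23 = -4507 - \frac{4 - \left(1 + 0\right) - 8}{4 + \left(1 + 0\right)} 23 = -4507 - \frac{4 - 1 - 8}{4 + 1} \cdot 23 = -4507 - \frac{4 - 1 - 8}{5} \cdot 23 = -4507 - \frac{1}{5} \left(-5\right) 23 = -4507 - \left(-1\right) 23 = -4507 - -23 = -4507 + 23 = -4484$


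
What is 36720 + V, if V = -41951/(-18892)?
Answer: 693756191/18892 ≈ 36722.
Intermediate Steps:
V = 41951/18892 (V = -41951*(-1/18892) = 41951/18892 ≈ 2.2206)
36720 + V = 36720 + 41951/18892 = 693756191/18892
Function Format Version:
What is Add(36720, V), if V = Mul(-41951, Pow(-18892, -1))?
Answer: Rational(693756191, 18892) ≈ 36722.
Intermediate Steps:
V = Rational(41951, 18892) (V = Mul(-41951, Rational(-1, 18892)) = Rational(41951, 18892) ≈ 2.2206)
Add(36720, V) = Add(36720, Rational(41951, 18892)) = Rational(693756191, 18892)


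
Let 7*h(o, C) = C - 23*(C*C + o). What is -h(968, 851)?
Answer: 16678036/7 ≈ 2.3826e+6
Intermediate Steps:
h(o, C) = -23*o/7 - 23*C²/7 + C/7 (h(o, C) = (C - 23*(C*C + o))/7 = (C - 23*(C² + o))/7 = (C - 23*(o + C²))/7 = (C + (-23*o - 23*C²))/7 = (C - 23*o - 23*C²)/7 = -23*o/7 - 23*C²/7 + C/7)
-h(968, 851) = -(-23/7*968 - 23/7*851² + (⅐)*851) = -(-22264/7 - 23/7*724201 + 851/7) = -(-22264/7 - 16656623/7 + 851/7) = -1*(-16678036/7) = 16678036/7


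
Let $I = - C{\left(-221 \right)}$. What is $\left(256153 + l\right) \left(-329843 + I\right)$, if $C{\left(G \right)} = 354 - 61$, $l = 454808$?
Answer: $-234713820696$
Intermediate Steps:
$C{\left(G \right)} = 293$
$I = -293$ ($I = \left(-1\right) 293 = -293$)
$\left(256153 + l\right) \left(-329843 + I\right) = \left(256153 + 454808\right) \left(-329843 - 293\right) = 710961 \left(-330136\right) = -234713820696$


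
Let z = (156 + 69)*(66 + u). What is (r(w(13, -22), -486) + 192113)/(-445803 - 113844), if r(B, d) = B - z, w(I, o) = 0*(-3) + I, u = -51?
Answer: -62917/186549 ≈ -0.33727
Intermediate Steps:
w(I, o) = I (w(I, o) = 0 + I = I)
z = 3375 (z = (156 + 69)*(66 - 51) = 225*15 = 3375)
r(B, d) = -3375 + B (r(B, d) = B - 1*3375 = B - 3375 = -3375 + B)
(r(w(13, -22), -486) + 192113)/(-445803 - 113844) = ((-3375 + 13) + 192113)/(-445803 - 113844) = (-3362 + 192113)/(-559647) = 188751*(-1/559647) = -62917/186549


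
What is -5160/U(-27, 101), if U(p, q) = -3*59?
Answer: 1720/59 ≈ 29.153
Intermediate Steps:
U(p, q) = -177
-5160/U(-27, 101) = -5160/(-177) = -5160*(-1/177) = 1720/59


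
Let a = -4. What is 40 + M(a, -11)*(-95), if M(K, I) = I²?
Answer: -11455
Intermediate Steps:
40 + M(a, -11)*(-95) = 40 + (-11)²*(-95) = 40 + 121*(-95) = 40 - 11495 = -11455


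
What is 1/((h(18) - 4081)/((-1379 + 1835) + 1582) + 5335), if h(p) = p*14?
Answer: 2038/10868901 ≈ 0.00018751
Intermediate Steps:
h(p) = 14*p
1/((h(18) - 4081)/((-1379 + 1835) + 1582) + 5335) = 1/((14*18 - 4081)/((-1379 + 1835) + 1582) + 5335) = 1/((252 - 4081)/(456 + 1582) + 5335) = 1/(-3829/2038 + 5335) = 1/(10868901/2038) = 2038/10868901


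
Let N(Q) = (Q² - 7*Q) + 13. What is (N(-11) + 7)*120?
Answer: 26160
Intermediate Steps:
N(Q) = 13 + Q² - 7*Q
(N(-11) + 7)*120 = ((13 + (-11)² - 7*(-11)) + 7)*120 = ((13 + 121 + 77) + 7)*120 = (211 + 7)*120 = 218*120 = 26160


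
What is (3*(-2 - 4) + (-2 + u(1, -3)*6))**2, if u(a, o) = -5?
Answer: 2500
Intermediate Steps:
(3*(-2 - 4) + (-2 + u(1, -3)*6))**2 = (3*(-2 - 4) + (-2 - 5*6))**2 = (3*(-6) + (-2 - 30))**2 = (-18 - 32)**2 = (-50)**2 = 2500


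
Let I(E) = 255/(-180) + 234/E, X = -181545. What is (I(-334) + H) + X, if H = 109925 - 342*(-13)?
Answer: -134620939/2004 ≈ -67176.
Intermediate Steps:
H = 114371 (H = 109925 - 1*(-4446) = 109925 + 4446 = 114371)
I(E) = -17/12 + 234/E (I(E) = 255*(-1/180) + 234/E = -17/12 + 234/E)
(I(-334) + H) + X = ((-17/12 + 234/(-334)) + 114371) - 181545 = ((-17/12 + 234*(-1/334)) + 114371) - 181545 = ((-17/12 - 117/167) + 114371) - 181545 = (-4243/2004 + 114371) - 181545 = 229195241/2004 - 181545 = -134620939/2004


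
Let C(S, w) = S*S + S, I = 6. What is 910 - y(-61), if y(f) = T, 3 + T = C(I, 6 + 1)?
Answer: 871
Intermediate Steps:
C(S, w) = S + S² (C(S, w) = S² + S = S + S²)
T = 39 (T = -3 + 6*(1 + 6) = -3 + 6*7 = -3 + 42 = 39)
y(f) = 39
910 - y(-61) = 910 - 1*39 = 910 - 39 = 871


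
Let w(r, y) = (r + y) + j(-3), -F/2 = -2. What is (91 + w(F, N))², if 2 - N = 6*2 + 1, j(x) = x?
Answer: 6561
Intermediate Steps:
F = 4 (F = -2*(-2) = 4)
N = -11 (N = 2 - (6*2 + 1) = 2 - (12 + 1) = 2 - 1*13 = 2 - 13 = -11)
w(r, y) = -3 + r + y (w(r, y) = (r + y) - 3 = -3 + r + y)
(91 + w(F, N))² = (91 + (-3 + 4 - 11))² = (91 - 10)² = 81² = 6561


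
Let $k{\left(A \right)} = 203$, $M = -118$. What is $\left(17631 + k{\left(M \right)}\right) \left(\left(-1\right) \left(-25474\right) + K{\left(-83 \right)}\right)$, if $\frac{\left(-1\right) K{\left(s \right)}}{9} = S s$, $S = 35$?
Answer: $920573246$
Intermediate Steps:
$K{\left(s \right)} = - 315 s$ ($K{\left(s \right)} = - 9 \cdot 35 s = - 315 s$)
$\left(17631 + k{\left(M \right)}\right) \left(\left(-1\right) \left(-25474\right) + K{\left(-83 \right)}\right) = \left(17631 + 203\right) \left(\left(-1\right) \left(-25474\right) - -26145\right) = 17834 \left(25474 + 26145\right) = 17834 \cdot 51619 = 920573246$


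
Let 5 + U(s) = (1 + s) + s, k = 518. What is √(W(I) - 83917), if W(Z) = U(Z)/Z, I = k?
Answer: I*√5629102633/259 ≈ 289.68*I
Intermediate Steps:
I = 518
U(s) = -4 + 2*s (U(s) = -5 + ((1 + s) + s) = -5 + (1 + 2*s) = -4 + 2*s)
W(Z) = (-4 + 2*Z)/Z
√(W(I) - 83917) = √((2 - 4/518) - 83917) = √((2 - 4*1/518) - 83917) = √((2 - 2/259) - 83917) = √(516/259 - 83917) = √(-21733987/259) = I*√5629102633/259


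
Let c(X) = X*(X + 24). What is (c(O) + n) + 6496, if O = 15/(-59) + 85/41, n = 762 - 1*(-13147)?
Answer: 119675908605/5851561 ≈ 20452.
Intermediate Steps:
n = 13909 (n = 762 + 13147 = 13909)
O = 4400/2419 (O = 15*(-1/59) + 85*(1/41) = -15/59 + 85/41 = 4400/2419 ≈ 1.8189)
c(X) = X*(24 + X)
(c(O) + n) + 6496 = (4400*(24 + 4400/2419)/2419 + 13909) + 6496 = ((4400/2419)*(62456/2419) + 13909) + 6496 = (274806400/5851561 + 13909) + 6496 = 81664168349/5851561 + 6496 = 119675908605/5851561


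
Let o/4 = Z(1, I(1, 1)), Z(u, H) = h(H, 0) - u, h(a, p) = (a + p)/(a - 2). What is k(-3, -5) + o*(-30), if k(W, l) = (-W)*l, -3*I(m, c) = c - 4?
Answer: 225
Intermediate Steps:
h(a, p) = (a + p)/(-2 + a)
I(m, c) = 4/3 - c/3 (I(m, c) = -(c - 4)/3 = -(-4 + c)/3 = 4/3 - c/3)
k(W, l) = -W*l
Z(u, H) = -u + H/(-2 + H) (Z(u, H) = (H + 0)/(-2 + H) - u = H/(-2 + H) - u = -u + H/(-2 + H))
o = -8 (o = 4*(((4/3 - ⅓*1) - 1*1*(-2 + (4/3 - ⅓*1)))/(-2 + (4/3 - ⅓*1))) = 4*(((4/3 - ⅓) - 1*1*(-2 + (4/3 - ⅓)))/(-2 + (4/3 - ⅓))) = 4*((1 - 1*1*(-2 + 1))/(-2 + 1)) = 4*((1 - 1*1*(-1))/(-1)) = 4*(-(1 + 1)) = 4*(-1*2) = 4*(-2) = -8)
k(-3, -5) + o*(-30) = -1*(-3)*(-5) - 8*(-30) = -15 + 240 = 225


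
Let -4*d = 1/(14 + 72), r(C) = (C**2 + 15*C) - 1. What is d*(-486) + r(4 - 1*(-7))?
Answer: 49263/172 ≈ 286.41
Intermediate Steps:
r(C) = -1 + C**2 + 15*C
d = -1/344 (d = -1/(4*(14 + 72)) = -1/4/86 = -1/4*1/86 = -1/344 ≈ -0.0029070)
d*(-486) + r(4 - 1*(-7)) = -1/344*(-486) + (-1 + (4 - 1*(-7))**2 + 15*(4 - 1*(-7))) = 243/172 + (-1 + (4 + 7)**2 + 15*(4 + 7)) = 243/172 + (-1 + 11**2 + 15*11) = 243/172 + (-1 + 121 + 165) = 243/172 + 285 = 49263/172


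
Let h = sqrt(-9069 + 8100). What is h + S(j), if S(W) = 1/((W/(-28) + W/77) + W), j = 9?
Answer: 44/387 + I*sqrt(969) ≈ 0.1137 + 31.129*I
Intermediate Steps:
h = I*sqrt(969) (h = sqrt(-969) = I*sqrt(969) ≈ 31.129*I)
S(W) = 44/(43*W) (S(W) = 1/((W*(-1/28) + W*(1/77)) + W) = 1/((-W/28 + W/77) + W) = 1/(-W/44 + W) = 1/(43*W/44) = 44/(43*W))
h + S(j) = I*sqrt(969) + (44/43)/9 = I*sqrt(969) + (44/43)*(1/9) = I*sqrt(969) + 44/387 = 44/387 + I*sqrt(969)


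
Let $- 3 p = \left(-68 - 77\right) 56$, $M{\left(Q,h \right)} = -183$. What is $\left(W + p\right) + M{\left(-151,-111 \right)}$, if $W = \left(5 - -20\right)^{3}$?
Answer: $\frac{54446}{3} \approx 18149.0$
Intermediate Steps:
$W = 15625$ ($W = \left(5 + 20\right)^{3} = 25^{3} = 15625$)
$p = \frac{8120}{3}$ ($p = - \frac{\left(-68 - 77\right) 56}{3} = - \frac{\left(-145\right) 56}{3} = \left(- \frac{1}{3}\right) \left(-8120\right) = \frac{8120}{3} \approx 2706.7$)
$\left(W + p\right) + M{\left(-151,-111 \right)} = \left(15625 + \frac{8120}{3}\right) - 183 = \frac{54995}{3} - 183 = \frac{54446}{3}$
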